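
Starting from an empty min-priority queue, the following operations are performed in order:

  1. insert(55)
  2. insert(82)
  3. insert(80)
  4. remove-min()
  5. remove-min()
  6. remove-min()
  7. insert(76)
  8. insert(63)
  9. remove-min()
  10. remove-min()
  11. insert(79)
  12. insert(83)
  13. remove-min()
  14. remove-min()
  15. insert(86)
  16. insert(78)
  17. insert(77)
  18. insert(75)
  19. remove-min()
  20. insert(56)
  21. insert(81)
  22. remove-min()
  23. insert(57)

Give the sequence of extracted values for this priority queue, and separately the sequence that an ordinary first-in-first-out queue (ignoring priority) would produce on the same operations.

priority queue: 55 → 80 → 82 → 63 → 76 → 79 → 83 → 75 → 56; FIFO queue: [55, 82, 80, 76, 63, 79, 83, 86, 78]

insert 55 → {55}
insert 82 → {55, 82}
insert 80 → {55, 80, 82}
remove-min → 55; now {80, 82}
remove-min → 80; now {82}
remove-min → 82; now {}
insert 76 → {76}
insert 63 → {63, 76}
remove-min → 63; now {76}
remove-min → 76; now {}
insert 79 → {79}
insert 83 → {79, 83}
remove-min → 79; now {83}
remove-min → 83; now {}
insert 86 → {86}
insert 78 → {78, 86}
insert 77 → {77, 78, 86}
insert 75 → {75, 77, 78, 86}
remove-min → 75; now {77, 78, 86}
insert 56 → {56, 77, 78, 86}
insert 81 → {56, 77, 78, 81, 86}
remove-min → 56; now {77, 78, 81, 86}
insert 57 → {57, 77, 78, 81, 86}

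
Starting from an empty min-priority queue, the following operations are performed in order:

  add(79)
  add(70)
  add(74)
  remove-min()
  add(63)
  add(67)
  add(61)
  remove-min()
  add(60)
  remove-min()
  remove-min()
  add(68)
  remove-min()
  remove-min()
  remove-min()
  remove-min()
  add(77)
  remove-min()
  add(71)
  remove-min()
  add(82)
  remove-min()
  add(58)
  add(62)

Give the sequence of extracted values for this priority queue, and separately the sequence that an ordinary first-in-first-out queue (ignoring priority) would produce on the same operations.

insert 79 → {79}
insert 70 → {70, 79}
insert 74 → {70, 74, 79}
remove-min → 70; now {74, 79}
insert 63 → {63, 74, 79}
insert 67 → {63, 67, 74, 79}
insert 61 → {61, 63, 67, 74, 79}
remove-min → 61; now {63, 67, 74, 79}
insert 60 → {60, 63, 67, 74, 79}
remove-min → 60; now {63, 67, 74, 79}
remove-min → 63; now {67, 74, 79}
insert 68 → {67, 68, 74, 79}
remove-min → 67; now {68, 74, 79}
remove-min → 68; now {74, 79}
remove-min → 74; now {79}
remove-min → 79; now {}
insert 77 → {77}
remove-min → 77; now {}
insert 71 → {71}
remove-min → 71; now {}
insert 82 → {82}
remove-min → 82; now {}
insert 58 → {58}
insert 62 → {58, 62}

priority queue: 70 → 61 → 60 → 63 → 67 → 68 → 74 → 79 → 77 → 71 → 82; FIFO queue: 79 → 70 → 74 → 63 → 67 → 61 → 60 → 68 → 77 → 71 → 82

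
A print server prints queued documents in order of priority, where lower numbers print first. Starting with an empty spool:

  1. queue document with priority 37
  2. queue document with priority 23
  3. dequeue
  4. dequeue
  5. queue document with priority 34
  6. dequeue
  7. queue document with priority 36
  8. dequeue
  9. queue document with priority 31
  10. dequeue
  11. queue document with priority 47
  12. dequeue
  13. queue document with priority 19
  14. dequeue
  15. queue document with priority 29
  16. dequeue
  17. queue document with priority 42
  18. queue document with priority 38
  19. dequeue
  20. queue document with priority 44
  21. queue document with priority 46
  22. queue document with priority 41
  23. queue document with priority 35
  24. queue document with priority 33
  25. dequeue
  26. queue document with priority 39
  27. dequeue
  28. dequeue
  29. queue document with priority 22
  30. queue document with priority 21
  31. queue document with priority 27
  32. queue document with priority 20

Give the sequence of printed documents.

insert 37 → {37}
insert 23 → {23, 37}
dequeue → 23; now {37}
dequeue → 37; now {}
insert 34 → {34}
dequeue → 34; now {}
insert 36 → {36}
dequeue → 36; now {}
insert 31 → {31}
dequeue → 31; now {}
insert 47 → {47}
dequeue → 47; now {}
insert 19 → {19}
dequeue → 19; now {}
insert 29 → {29}
dequeue → 29; now {}
insert 42 → {42}
insert 38 → {38, 42}
dequeue → 38; now {42}
insert 44 → {42, 44}
insert 46 → {42, 44, 46}
insert 41 → {41, 42, 44, 46}
insert 35 → {35, 41, 42, 44, 46}
insert 33 → {33, 35, 41, 42, 44, 46}
dequeue → 33; now {35, 41, 42, 44, 46}
insert 39 → {35, 39, 41, 42, 44, 46}
dequeue → 35; now {39, 41, 42, 44, 46}
dequeue → 39; now {41, 42, 44, 46}
insert 22 → {22, 41, 42, 44, 46}
insert 21 → {21, 22, 41, 42, 44, 46}
insert 27 → {21, 22, 27, 41, 42, 44, 46}
insert 20 → {20, 21, 22, 27, 41, 42, 44, 46}

23 → 37 → 34 → 36 → 31 → 47 → 19 → 29 → 38 → 33 → 35 → 39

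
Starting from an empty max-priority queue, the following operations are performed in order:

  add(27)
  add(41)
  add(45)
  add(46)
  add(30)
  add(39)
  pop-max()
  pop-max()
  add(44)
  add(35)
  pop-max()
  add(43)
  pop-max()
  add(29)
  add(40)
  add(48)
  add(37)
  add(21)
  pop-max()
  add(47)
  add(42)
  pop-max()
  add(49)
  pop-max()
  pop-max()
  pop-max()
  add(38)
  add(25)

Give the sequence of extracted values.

[46, 45, 44, 43, 48, 47, 49, 42, 41]

insert 27 → {27}
insert 41 → {41, 27}
insert 45 → {45, 41, 27}
insert 46 → {46, 45, 41, 27}
insert 30 → {46, 45, 41, 30, 27}
insert 39 → {46, 45, 41, 39, 30, 27}
pop-max → 46; now {45, 41, 39, 30, 27}
pop-max → 45; now {41, 39, 30, 27}
insert 44 → {44, 41, 39, 30, 27}
insert 35 → {44, 41, 39, 35, 30, 27}
pop-max → 44; now {41, 39, 35, 30, 27}
insert 43 → {43, 41, 39, 35, 30, 27}
pop-max → 43; now {41, 39, 35, 30, 27}
insert 29 → {41, 39, 35, 30, 29, 27}
insert 40 → {41, 40, 39, 35, 30, 29, 27}
insert 48 → {48, 41, 40, 39, 35, 30, 29, 27}
insert 37 → {48, 41, 40, 39, 37, 35, 30, 29, 27}
insert 21 → {48, 41, 40, 39, 37, 35, 30, 29, 27, 21}
pop-max → 48; now {41, 40, 39, 37, 35, 30, 29, 27, 21}
insert 47 → {47, 41, 40, 39, 37, 35, 30, 29, 27, 21}
insert 42 → {47, 42, 41, 40, 39, 37, 35, 30, 29, 27, 21}
pop-max → 47; now {42, 41, 40, 39, 37, 35, 30, 29, 27, 21}
insert 49 → {49, 42, 41, 40, 39, 37, 35, 30, 29, 27, 21}
pop-max → 49; now {42, 41, 40, 39, 37, 35, 30, 29, 27, 21}
pop-max → 42; now {41, 40, 39, 37, 35, 30, 29, 27, 21}
pop-max → 41; now {40, 39, 37, 35, 30, 29, 27, 21}
insert 38 → {40, 39, 38, 37, 35, 30, 29, 27, 21}
insert 25 → {40, 39, 38, 37, 35, 30, 29, 27, 25, 21}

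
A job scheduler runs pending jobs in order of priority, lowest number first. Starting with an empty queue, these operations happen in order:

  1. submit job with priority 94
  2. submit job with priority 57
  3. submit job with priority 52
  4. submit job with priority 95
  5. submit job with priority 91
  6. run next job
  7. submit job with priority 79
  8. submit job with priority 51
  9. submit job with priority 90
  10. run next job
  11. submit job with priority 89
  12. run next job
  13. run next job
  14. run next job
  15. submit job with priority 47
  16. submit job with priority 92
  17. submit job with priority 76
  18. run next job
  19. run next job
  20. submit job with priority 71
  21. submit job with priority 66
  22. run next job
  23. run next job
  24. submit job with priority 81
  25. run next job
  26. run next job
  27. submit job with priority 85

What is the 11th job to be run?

insert 94 → {94}
insert 57 → {57, 94}
insert 52 → {52, 57, 94}
insert 95 → {52, 57, 94, 95}
insert 91 → {52, 57, 91, 94, 95}
run next job → 52; now {57, 91, 94, 95}
insert 79 → {57, 79, 91, 94, 95}
insert 51 → {51, 57, 79, 91, 94, 95}
insert 90 → {51, 57, 79, 90, 91, 94, 95}
run next job → 51; now {57, 79, 90, 91, 94, 95}
insert 89 → {57, 79, 89, 90, 91, 94, 95}
run next job → 57; now {79, 89, 90, 91, 94, 95}
run next job → 79; now {89, 90, 91, 94, 95}
run next job → 89; now {90, 91, 94, 95}
insert 47 → {47, 90, 91, 94, 95}
insert 92 → {47, 90, 91, 92, 94, 95}
insert 76 → {47, 76, 90, 91, 92, 94, 95}
run next job → 47; now {76, 90, 91, 92, 94, 95}
run next job → 76; now {90, 91, 92, 94, 95}
insert 71 → {71, 90, 91, 92, 94, 95}
insert 66 → {66, 71, 90, 91, 92, 94, 95}
run next job → 66; now {71, 90, 91, 92, 94, 95}
run next job → 71; now {90, 91, 92, 94, 95}
insert 81 → {81, 90, 91, 92, 94, 95}
run next job → 81; now {90, 91, 92, 94, 95}
run next job → 90; now {91, 92, 94, 95}
insert 85 → {85, 91, 92, 94, 95}

90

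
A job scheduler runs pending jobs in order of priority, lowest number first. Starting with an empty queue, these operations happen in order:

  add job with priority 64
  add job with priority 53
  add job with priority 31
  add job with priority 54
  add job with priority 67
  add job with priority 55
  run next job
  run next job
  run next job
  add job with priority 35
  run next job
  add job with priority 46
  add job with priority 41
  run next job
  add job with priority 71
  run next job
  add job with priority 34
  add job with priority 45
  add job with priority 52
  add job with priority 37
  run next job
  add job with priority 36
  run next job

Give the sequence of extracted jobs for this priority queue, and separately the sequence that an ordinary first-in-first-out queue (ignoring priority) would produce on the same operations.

priority queue: 31 → 53 → 54 → 35 → 41 → 46 → 34 → 36; FIFO queue: 64, 53, 31, 54, 67, 55, 35, 46

insert 64 → {64}
insert 53 → {53, 64}
insert 31 → {31, 53, 64}
insert 54 → {31, 53, 54, 64}
insert 67 → {31, 53, 54, 64, 67}
insert 55 → {31, 53, 54, 55, 64, 67}
run next job → 31; now {53, 54, 55, 64, 67}
run next job → 53; now {54, 55, 64, 67}
run next job → 54; now {55, 64, 67}
insert 35 → {35, 55, 64, 67}
run next job → 35; now {55, 64, 67}
insert 46 → {46, 55, 64, 67}
insert 41 → {41, 46, 55, 64, 67}
run next job → 41; now {46, 55, 64, 67}
insert 71 → {46, 55, 64, 67, 71}
run next job → 46; now {55, 64, 67, 71}
insert 34 → {34, 55, 64, 67, 71}
insert 45 → {34, 45, 55, 64, 67, 71}
insert 52 → {34, 45, 52, 55, 64, 67, 71}
insert 37 → {34, 37, 45, 52, 55, 64, 67, 71}
run next job → 34; now {37, 45, 52, 55, 64, 67, 71}
insert 36 → {36, 37, 45, 52, 55, 64, 67, 71}
run next job → 36; now {37, 45, 52, 55, 64, 67, 71}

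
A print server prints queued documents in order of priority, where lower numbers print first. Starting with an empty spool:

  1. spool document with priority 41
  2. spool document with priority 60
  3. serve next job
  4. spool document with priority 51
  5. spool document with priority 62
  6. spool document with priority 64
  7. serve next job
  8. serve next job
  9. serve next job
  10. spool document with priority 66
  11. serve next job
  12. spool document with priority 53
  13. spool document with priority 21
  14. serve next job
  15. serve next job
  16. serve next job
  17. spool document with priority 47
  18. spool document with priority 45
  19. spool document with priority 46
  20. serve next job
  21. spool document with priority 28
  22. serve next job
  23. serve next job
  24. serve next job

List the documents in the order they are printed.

41 → 51 → 60 → 62 → 64 → 21 → 53 → 66 → 45 → 28 → 46 → 47

insert 41 → {41}
insert 60 → {41, 60}
serve next job → 41; now {60}
insert 51 → {51, 60}
insert 62 → {51, 60, 62}
insert 64 → {51, 60, 62, 64}
serve next job → 51; now {60, 62, 64}
serve next job → 60; now {62, 64}
serve next job → 62; now {64}
insert 66 → {64, 66}
serve next job → 64; now {66}
insert 53 → {53, 66}
insert 21 → {21, 53, 66}
serve next job → 21; now {53, 66}
serve next job → 53; now {66}
serve next job → 66; now {}
insert 47 → {47}
insert 45 → {45, 47}
insert 46 → {45, 46, 47}
serve next job → 45; now {46, 47}
insert 28 → {28, 46, 47}
serve next job → 28; now {46, 47}
serve next job → 46; now {47}
serve next job → 47; now {}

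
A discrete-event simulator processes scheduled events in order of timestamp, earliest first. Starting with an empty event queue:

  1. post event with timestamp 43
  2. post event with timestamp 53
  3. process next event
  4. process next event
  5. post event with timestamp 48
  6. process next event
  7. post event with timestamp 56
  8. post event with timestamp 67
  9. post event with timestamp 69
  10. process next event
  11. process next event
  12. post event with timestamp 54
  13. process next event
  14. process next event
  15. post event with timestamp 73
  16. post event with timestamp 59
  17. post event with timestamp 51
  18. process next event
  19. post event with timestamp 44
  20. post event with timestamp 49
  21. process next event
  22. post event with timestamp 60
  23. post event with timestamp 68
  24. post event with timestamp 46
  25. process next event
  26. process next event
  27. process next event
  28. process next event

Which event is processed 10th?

insert 43 → {43}
insert 53 → {43, 53}
process next event → 43; now {53}
process next event → 53; now {}
insert 48 → {48}
process next event → 48; now {}
insert 56 → {56}
insert 67 → {56, 67}
insert 69 → {56, 67, 69}
process next event → 56; now {67, 69}
process next event → 67; now {69}
insert 54 → {54, 69}
process next event → 54; now {69}
process next event → 69; now {}
insert 73 → {73}
insert 59 → {59, 73}
insert 51 → {51, 59, 73}
process next event → 51; now {59, 73}
insert 44 → {44, 59, 73}
insert 49 → {44, 49, 59, 73}
process next event → 44; now {49, 59, 73}
insert 60 → {49, 59, 60, 73}
insert 68 → {49, 59, 60, 68, 73}
insert 46 → {46, 49, 59, 60, 68, 73}
process next event → 46; now {49, 59, 60, 68, 73}
process next event → 49; now {59, 60, 68, 73}
process next event → 59; now {60, 68, 73}
process next event → 60; now {68, 73}

46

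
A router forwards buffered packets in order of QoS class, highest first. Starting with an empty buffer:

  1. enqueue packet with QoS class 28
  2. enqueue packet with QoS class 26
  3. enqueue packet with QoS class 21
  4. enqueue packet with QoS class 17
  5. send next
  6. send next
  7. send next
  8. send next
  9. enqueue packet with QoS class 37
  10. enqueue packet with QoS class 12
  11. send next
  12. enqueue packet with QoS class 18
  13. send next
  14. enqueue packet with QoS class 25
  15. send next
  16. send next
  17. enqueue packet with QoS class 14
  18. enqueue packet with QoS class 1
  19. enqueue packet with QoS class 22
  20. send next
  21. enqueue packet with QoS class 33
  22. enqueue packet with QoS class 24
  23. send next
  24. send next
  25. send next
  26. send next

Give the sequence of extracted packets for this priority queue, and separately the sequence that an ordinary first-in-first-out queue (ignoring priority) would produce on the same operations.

insert 28 → {28}
insert 26 → {28, 26}
insert 21 → {28, 26, 21}
insert 17 → {28, 26, 21, 17}
send next → 28; now {26, 21, 17}
send next → 26; now {21, 17}
send next → 21; now {17}
send next → 17; now {}
insert 37 → {37}
insert 12 → {37, 12}
send next → 37; now {12}
insert 18 → {18, 12}
send next → 18; now {12}
insert 25 → {25, 12}
send next → 25; now {12}
send next → 12; now {}
insert 14 → {14}
insert 1 → {14, 1}
insert 22 → {22, 14, 1}
send next → 22; now {14, 1}
insert 33 → {33, 14, 1}
insert 24 → {33, 24, 14, 1}
send next → 33; now {24, 14, 1}
send next → 24; now {14, 1}
send next → 14; now {1}
send next → 1; now {}

priority queue: 28 → 26 → 21 → 17 → 37 → 18 → 25 → 12 → 22 → 33 → 24 → 14 → 1; FIFO queue: [28, 26, 21, 17, 37, 12, 18, 25, 14, 1, 22, 33, 24]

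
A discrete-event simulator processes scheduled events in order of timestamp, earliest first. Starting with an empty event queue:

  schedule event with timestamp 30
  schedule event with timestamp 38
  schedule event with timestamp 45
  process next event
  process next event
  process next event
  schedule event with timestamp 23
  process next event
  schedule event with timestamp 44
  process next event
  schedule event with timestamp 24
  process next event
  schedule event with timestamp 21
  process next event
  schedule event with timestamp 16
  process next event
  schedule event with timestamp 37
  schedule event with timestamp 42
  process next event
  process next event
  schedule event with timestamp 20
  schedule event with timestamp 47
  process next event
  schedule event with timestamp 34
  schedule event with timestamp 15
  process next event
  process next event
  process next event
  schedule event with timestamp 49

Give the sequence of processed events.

30, 38, 45, 23, 44, 24, 21, 16, 37, 42, 20, 15, 34, 47

insert 30 → {30}
insert 38 → {30, 38}
insert 45 → {30, 38, 45}
process next event → 30; now {38, 45}
process next event → 38; now {45}
process next event → 45; now {}
insert 23 → {23}
process next event → 23; now {}
insert 44 → {44}
process next event → 44; now {}
insert 24 → {24}
process next event → 24; now {}
insert 21 → {21}
process next event → 21; now {}
insert 16 → {16}
process next event → 16; now {}
insert 37 → {37}
insert 42 → {37, 42}
process next event → 37; now {42}
process next event → 42; now {}
insert 20 → {20}
insert 47 → {20, 47}
process next event → 20; now {47}
insert 34 → {34, 47}
insert 15 → {15, 34, 47}
process next event → 15; now {34, 47}
process next event → 34; now {47}
process next event → 47; now {}
insert 49 → {49}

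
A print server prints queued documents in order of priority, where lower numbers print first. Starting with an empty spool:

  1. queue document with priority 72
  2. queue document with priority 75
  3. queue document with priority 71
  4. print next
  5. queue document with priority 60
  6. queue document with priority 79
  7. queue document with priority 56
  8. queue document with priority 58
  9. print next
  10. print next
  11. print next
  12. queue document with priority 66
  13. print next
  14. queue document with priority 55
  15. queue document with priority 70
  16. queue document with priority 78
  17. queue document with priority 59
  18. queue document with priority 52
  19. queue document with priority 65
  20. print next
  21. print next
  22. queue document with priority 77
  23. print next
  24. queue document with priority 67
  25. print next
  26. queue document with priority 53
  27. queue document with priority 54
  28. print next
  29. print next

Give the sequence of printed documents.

insert 72 → {72}
insert 75 → {72, 75}
insert 71 → {71, 72, 75}
print next → 71; now {72, 75}
insert 60 → {60, 72, 75}
insert 79 → {60, 72, 75, 79}
insert 56 → {56, 60, 72, 75, 79}
insert 58 → {56, 58, 60, 72, 75, 79}
print next → 56; now {58, 60, 72, 75, 79}
print next → 58; now {60, 72, 75, 79}
print next → 60; now {72, 75, 79}
insert 66 → {66, 72, 75, 79}
print next → 66; now {72, 75, 79}
insert 55 → {55, 72, 75, 79}
insert 70 → {55, 70, 72, 75, 79}
insert 78 → {55, 70, 72, 75, 78, 79}
insert 59 → {55, 59, 70, 72, 75, 78, 79}
insert 52 → {52, 55, 59, 70, 72, 75, 78, 79}
insert 65 → {52, 55, 59, 65, 70, 72, 75, 78, 79}
print next → 52; now {55, 59, 65, 70, 72, 75, 78, 79}
print next → 55; now {59, 65, 70, 72, 75, 78, 79}
insert 77 → {59, 65, 70, 72, 75, 77, 78, 79}
print next → 59; now {65, 70, 72, 75, 77, 78, 79}
insert 67 → {65, 67, 70, 72, 75, 77, 78, 79}
print next → 65; now {67, 70, 72, 75, 77, 78, 79}
insert 53 → {53, 67, 70, 72, 75, 77, 78, 79}
insert 54 → {53, 54, 67, 70, 72, 75, 77, 78, 79}
print next → 53; now {54, 67, 70, 72, 75, 77, 78, 79}
print next → 54; now {67, 70, 72, 75, 77, 78, 79}

[71, 56, 58, 60, 66, 52, 55, 59, 65, 53, 54]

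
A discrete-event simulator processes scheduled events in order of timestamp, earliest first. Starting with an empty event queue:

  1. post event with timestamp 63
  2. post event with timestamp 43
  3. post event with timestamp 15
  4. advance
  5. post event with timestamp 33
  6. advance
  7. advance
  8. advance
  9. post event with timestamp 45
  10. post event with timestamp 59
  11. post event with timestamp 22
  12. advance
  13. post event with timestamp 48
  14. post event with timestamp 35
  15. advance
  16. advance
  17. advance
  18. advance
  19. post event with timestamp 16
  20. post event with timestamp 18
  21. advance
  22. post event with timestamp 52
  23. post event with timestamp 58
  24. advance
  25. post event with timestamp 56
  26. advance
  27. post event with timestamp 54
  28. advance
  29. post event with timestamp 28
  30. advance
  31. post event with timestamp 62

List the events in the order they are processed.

[15, 33, 43, 63, 22, 35, 45, 48, 59, 16, 18, 52, 54, 28]

insert 63 → {63}
insert 43 → {43, 63}
insert 15 → {15, 43, 63}
advance → 15; now {43, 63}
insert 33 → {33, 43, 63}
advance → 33; now {43, 63}
advance → 43; now {63}
advance → 63; now {}
insert 45 → {45}
insert 59 → {45, 59}
insert 22 → {22, 45, 59}
advance → 22; now {45, 59}
insert 48 → {45, 48, 59}
insert 35 → {35, 45, 48, 59}
advance → 35; now {45, 48, 59}
advance → 45; now {48, 59}
advance → 48; now {59}
advance → 59; now {}
insert 16 → {16}
insert 18 → {16, 18}
advance → 16; now {18}
insert 52 → {18, 52}
insert 58 → {18, 52, 58}
advance → 18; now {52, 58}
insert 56 → {52, 56, 58}
advance → 52; now {56, 58}
insert 54 → {54, 56, 58}
advance → 54; now {56, 58}
insert 28 → {28, 56, 58}
advance → 28; now {56, 58}
insert 62 → {56, 58, 62}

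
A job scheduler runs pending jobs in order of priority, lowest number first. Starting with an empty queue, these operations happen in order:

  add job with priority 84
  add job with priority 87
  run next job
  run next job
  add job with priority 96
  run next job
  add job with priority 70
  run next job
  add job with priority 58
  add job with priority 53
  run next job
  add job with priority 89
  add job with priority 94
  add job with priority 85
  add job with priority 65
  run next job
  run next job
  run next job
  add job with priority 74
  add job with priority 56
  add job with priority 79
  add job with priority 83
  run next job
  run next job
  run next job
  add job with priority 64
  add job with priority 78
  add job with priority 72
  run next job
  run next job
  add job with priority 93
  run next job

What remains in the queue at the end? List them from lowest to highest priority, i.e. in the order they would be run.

83 → 89 → 93 → 94

insert 84 → {84}
insert 87 → {84, 87}
run next job → 84; now {87}
run next job → 87; now {}
insert 96 → {96}
run next job → 96; now {}
insert 70 → {70}
run next job → 70; now {}
insert 58 → {58}
insert 53 → {53, 58}
run next job → 53; now {58}
insert 89 → {58, 89}
insert 94 → {58, 89, 94}
insert 85 → {58, 85, 89, 94}
insert 65 → {58, 65, 85, 89, 94}
run next job → 58; now {65, 85, 89, 94}
run next job → 65; now {85, 89, 94}
run next job → 85; now {89, 94}
insert 74 → {74, 89, 94}
insert 56 → {56, 74, 89, 94}
insert 79 → {56, 74, 79, 89, 94}
insert 83 → {56, 74, 79, 83, 89, 94}
run next job → 56; now {74, 79, 83, 89, 94}
run next job → 74; now {79, 83, 89, 94}
run next job → 79; now {83, 89, 94}
insert 64 → {64, 83, 89, 94}
insert 78 → {64, 78, 83, 89, 94}
insert 72 → {64, 72, 78, 83, 89, 94}
run next job → 64; now {72, 78, 83, 89, 94}
run next job → 72; now {78, 83, 89, 94}
insert 93 → {78, 83, 89, 93, 94}
run next job → 78; now {83, 89, 93, 94}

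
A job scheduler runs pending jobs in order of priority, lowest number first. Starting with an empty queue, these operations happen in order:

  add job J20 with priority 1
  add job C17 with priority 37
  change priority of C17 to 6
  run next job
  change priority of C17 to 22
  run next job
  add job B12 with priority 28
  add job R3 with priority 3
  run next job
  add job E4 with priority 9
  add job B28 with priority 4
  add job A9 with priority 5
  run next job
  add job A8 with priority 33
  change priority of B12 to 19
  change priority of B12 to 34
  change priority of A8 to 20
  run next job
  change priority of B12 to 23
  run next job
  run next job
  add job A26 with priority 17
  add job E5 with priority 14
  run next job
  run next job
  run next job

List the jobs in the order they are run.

add J20 (priority 1) → {J20:1}
add C17 (priority 37) → {J20:1, C17:37}
update C17 to priority 6 → {J20:1, C17:6}
run next job → J20; now {C17:6}
update C17 to priority 22 → {C17:22}
run next job → C17; now {}
add B12 (priority 28) → {B12:28}
add R3 (priority 3) → {R3:3, B12:28}
run next job → R3; now {B12:28}
add E4 (priority 9) → {E4:9, B12:28}
add B28 (priority 4) → {B28:4, E4:9, B12:28}
add A9 (priority 5) → {B28:4, A9:5, E4:9, B12:28}
run next job → B28; now {A9:5, E4:9, B12:28}
add A8 (priority 33) → {A9:5, E4:9, B12:28, A8:33}
update B12 to priority 19 → {A9:5, E4:9, B12:19, A8:33}
update B12 to priority 34 → {A9:5, E4:9, A8:33, B12:34}
update A8 to priority 20 → {A9:5, E4:9, A8:20, B12:34}
run next job → A9; now {E4:9, A8:20, B12:34}
update B12 to priority 23 → {E4:9, A8:20, B12:23}
run next job → E4; now {A8:20, B12:23}
run next job → A8; now {B12:23}
add A26 (priority 17) → {A26:17, B12:23}
add E5 (priority 14) → {E5:14, A26:17, B12:23}
run next job → E5; now {A26:17, B12:23}
run next job → A26; now {B12:23}
run next job → B12; now {}

J20, C17, R3, B28, A9, E4, A8, E5, A26, B12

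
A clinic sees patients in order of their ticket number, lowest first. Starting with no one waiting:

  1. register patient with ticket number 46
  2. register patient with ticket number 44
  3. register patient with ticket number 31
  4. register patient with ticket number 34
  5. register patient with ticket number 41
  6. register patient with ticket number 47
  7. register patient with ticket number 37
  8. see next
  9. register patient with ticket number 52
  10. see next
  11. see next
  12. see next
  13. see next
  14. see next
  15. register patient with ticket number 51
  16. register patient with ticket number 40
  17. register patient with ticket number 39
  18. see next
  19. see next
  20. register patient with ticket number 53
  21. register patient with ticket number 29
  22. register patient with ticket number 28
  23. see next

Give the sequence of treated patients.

insert 46 → {46}
insert 44 → {44, 46}
insert 31 → {31, 44, 46}
insert 34 → {31, 34, 44, 46}
insert 41 → {31, 34, 41, 44, 46}
insert 47 → {31, 34, 41, 44, 46, 47}
insert 37 → {31, 34, 37, 41, 44, 46, 47}
see next → 31; now {34, 37, 41, 44, 46, 47}
insert 52 → {34, 37, 41, 44, 46, 47, 52}
see next → 34; now {37, 41, 44, 46, 47, 52}
see next → 37; now {41, 44, 46, 47, 52}
see next → 41; now {44, 46, 47, 52}
see next → 44; now {46, 47, 52}
see next → 46; now {47, 52}
insert 51 → {47, 51, 52}
insert 40 → {40, 47, 51, 52}
insert 39 → {39, 40, 47, 51, 52}
see next → 39; now {40, 47, 51, 52}
see next → 40; now {47, 51, 52}
insert 53 → {47, 51, 52, 53}
insert 29 → {29, 47, 51, 52, 53}
insert 28 → {28, 29, 47, 51, 52, 53}
see next → 28; now {29, 47, 51, 52, 53}

31 → 34 → 37 → 41 → 44 → 46 → 39 → 40 → 28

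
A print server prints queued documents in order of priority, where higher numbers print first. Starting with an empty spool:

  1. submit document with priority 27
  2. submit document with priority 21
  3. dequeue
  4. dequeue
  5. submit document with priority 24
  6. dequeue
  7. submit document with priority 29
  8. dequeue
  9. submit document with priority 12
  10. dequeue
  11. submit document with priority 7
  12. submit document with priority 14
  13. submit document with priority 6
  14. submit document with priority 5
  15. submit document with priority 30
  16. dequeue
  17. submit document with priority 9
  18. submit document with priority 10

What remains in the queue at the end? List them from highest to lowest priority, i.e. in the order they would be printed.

insert 27 → {27}
insert 21 → {27, 21}
dequeue → 27; now {21}
dequeue → 21; now {}
insert 24 → {24}
dequeue → 24; now {}
insert 29 → {29}
dequeue → 29; now {}
insert 12 → {12}
dequeue → 12; now {}
insert 7 → {7}
insert 14 → {14, 7}
insert 6 → {14, 7, 6}
insert 5 → {14, 7, 6, 5}
insert 30 → {30, 14, 7, 6, 5}
dequeue → 30; now {14, 7, 6, 5}
insert 9 → {14, 9, 7, 6, 5}
insert 10 → {14, 10, 9, 7, 6, 5}

14, 10, 9, 7, 6, 5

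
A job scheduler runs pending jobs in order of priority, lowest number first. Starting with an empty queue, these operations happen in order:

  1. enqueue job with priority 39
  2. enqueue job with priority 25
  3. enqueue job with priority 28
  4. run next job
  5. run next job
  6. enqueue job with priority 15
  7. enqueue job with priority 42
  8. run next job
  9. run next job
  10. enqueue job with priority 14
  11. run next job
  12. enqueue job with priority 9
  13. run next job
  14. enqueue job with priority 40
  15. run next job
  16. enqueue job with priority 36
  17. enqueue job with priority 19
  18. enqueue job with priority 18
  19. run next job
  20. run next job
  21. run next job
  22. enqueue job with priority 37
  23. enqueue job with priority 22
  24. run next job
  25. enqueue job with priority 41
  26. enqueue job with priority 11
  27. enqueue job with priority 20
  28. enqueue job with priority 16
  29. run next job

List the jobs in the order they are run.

insert 39 → {39}
insert 25 → {25, 39}
insert 28 → {25, 28, 39}
run next job → 25; now {28, 39}
run next job → 28; now {39}
insert 15 → {15, 39}
insert 42 → {15, 39, 42}
run next job → 15; now {39, 42}
run next job → 39; now {42}
insert 14 → {14, 42}
run next job → 14; now {42}
insert 9 → {9, 42}
run next job → 9; now {42}
insert 40 → {40, 42}
run next job → 40; now {42}
insert 36 → {36, 42}
insert 19 → {19, 36, 42}
insert 18 → {18, 19, 36, 42}
run next job → 18; now {19, 36, 42}
run next job → 19; now {36, 42}
run next job → 36; now {42}
insert 37 → {37, 42}
insert 22 → {22, 37, 42}
run next job → 22; now {37, 42}
insert 41 → {37, 41, 42}
insert 11 → {11, 37, 41, 42}
insert 20 → {11, 20, 37, 41, 42}
insert 16 → {11, 16, 20, 37, 41, 42}
run next job → 11; now {16, 20, 37, 41, 42}

[25, 28, 15, 39, 14, 9, 40, 18, 19, 36, 22, 11]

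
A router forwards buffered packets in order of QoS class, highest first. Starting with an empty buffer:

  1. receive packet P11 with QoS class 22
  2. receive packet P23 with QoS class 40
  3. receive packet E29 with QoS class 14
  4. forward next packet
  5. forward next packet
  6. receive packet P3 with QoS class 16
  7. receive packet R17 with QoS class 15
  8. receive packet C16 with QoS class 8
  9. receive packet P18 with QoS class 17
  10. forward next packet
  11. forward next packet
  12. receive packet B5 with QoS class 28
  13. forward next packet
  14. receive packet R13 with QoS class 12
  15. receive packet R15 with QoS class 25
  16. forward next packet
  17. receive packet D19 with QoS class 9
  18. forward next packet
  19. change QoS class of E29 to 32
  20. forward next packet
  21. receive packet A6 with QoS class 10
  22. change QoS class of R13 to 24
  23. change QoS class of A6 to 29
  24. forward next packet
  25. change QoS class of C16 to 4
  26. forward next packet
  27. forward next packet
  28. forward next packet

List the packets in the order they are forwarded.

add P11 (QoS class 22) → {P11:22}
add P23 (QoS class 40) → {P23:40, P11:22}
add E29 (QoS class 14) → {P23:40, P11:22, E29:14}
forward next packet → P23; now {P11:22, E29:14}
forward next packet → P11; now {E29:14}
add P3 (QoS class 16) → {P3:16, E29:14}
add R17 (QoS class 15) → {P3:16, R17:15, E29:14}
add C16 (QoS class 8) → {P3:16, R17:15, E29:14, C16:8}
add P18 (QoS class 17) → {P18:17, P3:16, R17:15, E29:14, C16:8}
forward next packet → P18; now {P3:16, R17:15, E29:14, C16:8}
forward next packet → P3; now {R17:15, E29:14, C16:8}
add B5 (QoS class 28) → {B5:28, R17:15, E29:14, C16:8}
forward next packet → B5; now {R17:15, E29:14, C16:8}
add R13 (QoS class 12) → {R17:15, E29:14, R13:12, C16:8}
add R15 (QoS class 25) → {R15:25, R17:15, E29:14, R13:12, C16:8}
forward next packet → R15; now {R17:15, E29:14, R13:12, C16:8}
add D19 (QoS class 9) → {R17:15, E29:14, R13:12, D19:9, C16:8}
forward next packet → R17; now {E29:14, R13:12, D19:9, C16:8}
update E29 to QoS class 32 → {E29:32, R13:12, D19:9, C16:8}
forward next packet → E29; now {R13:12, D19:9, C16:8}
add A6 (QoS class 10) → {R13:12, A6:10, D19:9, C16:8}
update R13 to QoS class 24 → {R13:24, A6:10, D19:9, C16:8}
update A6 to QoS class 29 → {A6:29, R13:24, D19:9, C16:8}
forward next packet → A6; now {R13:24, D19:9, C16:8}
update C16 to QoS class 4 → {R13:24, D19:9, C16:4}
forward next packet → R13; now {D19:9, C16:4}
forward next packet → D19; now {C16:4}
forward next packet → C16; now {}

[P23, P11, P18, P3, B5, R15, R17, E29, A6, R13, D19, C16]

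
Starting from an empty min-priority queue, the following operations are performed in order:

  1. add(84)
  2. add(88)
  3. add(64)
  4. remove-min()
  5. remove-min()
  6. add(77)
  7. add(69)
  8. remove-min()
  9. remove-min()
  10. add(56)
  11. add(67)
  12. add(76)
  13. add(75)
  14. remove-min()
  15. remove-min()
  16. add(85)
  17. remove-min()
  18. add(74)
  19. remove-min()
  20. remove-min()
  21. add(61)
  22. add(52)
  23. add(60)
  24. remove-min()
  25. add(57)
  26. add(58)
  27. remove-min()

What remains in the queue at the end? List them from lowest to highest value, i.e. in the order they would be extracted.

insert 84 → {84}
insert 88 → {84, 88}
insert 64 → {64, 84, 88}
remove-min → 64; now {84, 88}
remove-min → 84; now {88}
insert 77 → {77, 88}
insert 69 → {69, 77, 88}
remove-min → 69; now {77, 88}
remove-min → 77; now {88}
insert 56 → {56, 88}
insert 67 → {56, 67, 88}
insert 76 → {56, 67, 76, 88}
insert 75 → {56, 67, 75, 76, 88}
remove-min → 56; now {67, 75, 76, 88}
remove-min → 67; now {75, 76, 88}
insert 85 → {75, 76, 85, 88}
remove-min → 75; now {76, 85, 88}
insert 74 → {74, 76, 85, 88}
remove-min → 74; now {76, 85, 88}
remove-min → 76; now {85, 88}
insert 61 → {61, 85, 88}
insert 52 → {52, 61, 85, 88}
insert 60 → {52, 60, 61, 85, 88}
remove-min → 52; now {60, 61, 85, 88}
insert 57 → {57, 60, 61, 85, 88}
insert 58 → {57, 58, 60, 61, 85, 88}
remove-min → 57; now {58, 60, 61, 85, 88}

58, 60, 61, 85, 88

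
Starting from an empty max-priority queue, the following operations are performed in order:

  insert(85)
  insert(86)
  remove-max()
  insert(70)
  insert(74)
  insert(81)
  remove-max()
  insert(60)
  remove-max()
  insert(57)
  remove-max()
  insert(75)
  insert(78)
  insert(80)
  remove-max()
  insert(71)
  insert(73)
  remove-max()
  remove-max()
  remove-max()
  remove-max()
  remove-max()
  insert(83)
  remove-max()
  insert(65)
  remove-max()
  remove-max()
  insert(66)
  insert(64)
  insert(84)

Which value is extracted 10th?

70

insert 85 → {85}
insert 86 → {86, 85}
remove-max → 86; now {85}
insert 70 → {85, 70}
insert 74 → {85, 74, 70}
insert 81 → {85, 81, 74, 70}
remove-max → 85; now {81, 74, 70}
insert 60 → {81, 74, 70, 60}
remove-max → 81; now {74, 70, 60}
insert 57 → {74, 70, 60, 57}
remove-max → 74; now {70, 60, 57}
insert 75 → {75, 70, 60, 57}
insert 78 → {78, 75, 70, 60, 57}
insert 80 → {80, 78, 75, 70, 60, 57}
remove-max → 80; now {78, 75, 70, 60, 57}
insert 71 → {78, 75, 71, 70, 60, 57}
insert 73 → {78, 75, 73, 71, 70, 60, 57}
remove-max → 78; now {75, 73, 71, 70, 60, 57}
remove-max → 75; now {73, 71, 70, 60, 57}
remove-max → 73; now {71, 70, 60, 57}
remove-max → 71; now {70, 60, 57}
remove-max → 70; now {60, 57}
insert 83 → {83, 60, 57}
remove-max → 83; now {60, 57}
insert 65 → {65, 60, 57}
remove-max → 65; now {60, 57}
remove-max → 60; now {57}
insert 66 → {66, 57}
insert 64 → {66, 64, 57}
insert 84 → {84, 66, 64, 57}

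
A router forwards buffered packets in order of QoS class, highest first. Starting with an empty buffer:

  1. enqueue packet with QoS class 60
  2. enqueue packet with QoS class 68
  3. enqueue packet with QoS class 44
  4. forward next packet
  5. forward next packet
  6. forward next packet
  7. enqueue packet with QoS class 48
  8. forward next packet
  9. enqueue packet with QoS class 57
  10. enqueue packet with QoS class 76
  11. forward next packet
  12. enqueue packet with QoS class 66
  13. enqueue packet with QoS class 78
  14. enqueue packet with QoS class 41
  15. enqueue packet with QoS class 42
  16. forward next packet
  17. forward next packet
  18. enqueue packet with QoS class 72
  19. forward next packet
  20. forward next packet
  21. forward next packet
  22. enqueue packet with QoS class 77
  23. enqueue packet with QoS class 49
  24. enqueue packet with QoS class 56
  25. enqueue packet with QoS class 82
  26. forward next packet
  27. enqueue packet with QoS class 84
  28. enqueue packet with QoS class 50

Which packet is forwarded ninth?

57

insert 60 → {60}
insert 68 → {68, 60}
insert 44 → {68, 60, 44}
forward next packet → 68; now {60, 44}
forward next packet → 60; now {44}
forward next packet → 44; now {}
insert 48 → {48}
forward next packet → 48; now {}
insert 57 → {57}
insert 76 → {76, 57}
forward next packet → 76; now {57}
insert 66 → {66, 57}
insert 78 → {78, 66, 57}
insert 41 → {78, 66, 57, 41}
insert 42 → {78, 66, 57, 42, 41}
forward next packet → 78; now {66, 57, 42, 41}
forward next packet → 66; now {57, 42, 41}
insert 72 → {72, 57, 42, 41}
forward next packet → 72; now {57, 42, 41}
forward next packet → 57; now {42, 41}
forward next packet → 42; now {41}
insert 77 → {77, 41}
insert 49 → {77, 49, 41}
insert 56 → {77, 56, 49, 41}
insert 82 → {82, 77, 56, 49, 41}
forward next packet → 82; now {77, 56, 49, 41}
insert 84 → {84, 77, 56, 49, 41}
insert 50 → {84, 77, 56, 50, 49, 41}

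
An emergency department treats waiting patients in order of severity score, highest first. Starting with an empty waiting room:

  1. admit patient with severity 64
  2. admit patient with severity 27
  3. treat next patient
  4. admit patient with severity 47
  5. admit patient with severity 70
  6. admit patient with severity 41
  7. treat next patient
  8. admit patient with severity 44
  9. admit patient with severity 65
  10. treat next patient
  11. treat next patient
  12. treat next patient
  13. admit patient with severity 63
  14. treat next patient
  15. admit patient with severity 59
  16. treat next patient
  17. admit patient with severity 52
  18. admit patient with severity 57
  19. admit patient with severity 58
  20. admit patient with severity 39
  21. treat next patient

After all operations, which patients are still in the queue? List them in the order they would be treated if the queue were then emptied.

57, 52, 41, 39, 27

insert 64 → {64}
insert 27 → {64, 27}
treat next patient → 64; now {27}
insert 47 → {47, 27}
insert 70 → {70, 47, 27}
insert 41 → {70, 47, 41, 27}
treat next patient → 70; now {47, 41, 27}
insert 44 → {47, 44, 41, 27}
insert 65 → {65, 47, 44, 41, 27}
treat next patient → 65; now {47, 44, 41, 27}
treat next patient → 47; now {44, 41, 27}
treat next patient → 44; now {41, 27}
insert 63 → {63, 41, 27}
treat next patient → 63; now {41, 27}
insert 59 → {59, 41, 27}
treat next patient → 59; now {41, 27}
insert 52 → {52, 41, 27}
insert 57 → {57, 52, 41, 27}
insert 58 → {58, 57, 52, 41, 27}
insert 39 → {58, 57, 52, 41, 39, 27}
treat next patient → 58; now {57, 52, 41, 39, 27}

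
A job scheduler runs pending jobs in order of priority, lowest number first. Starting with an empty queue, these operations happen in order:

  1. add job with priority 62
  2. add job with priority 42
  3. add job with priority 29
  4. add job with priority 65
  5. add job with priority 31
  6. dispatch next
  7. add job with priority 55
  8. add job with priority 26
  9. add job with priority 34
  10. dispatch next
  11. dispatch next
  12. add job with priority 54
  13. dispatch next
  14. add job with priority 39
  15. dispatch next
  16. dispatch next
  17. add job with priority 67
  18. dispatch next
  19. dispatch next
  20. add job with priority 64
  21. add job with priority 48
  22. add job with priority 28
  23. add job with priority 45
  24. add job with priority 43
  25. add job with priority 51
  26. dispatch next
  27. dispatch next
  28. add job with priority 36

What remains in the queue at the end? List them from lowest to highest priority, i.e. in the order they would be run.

[36, 45, 48, 51, 62, 64, 65, 67]

insert 62 → {62}
insert 42 → {42, 62}
insert 29 → {29, 42, 62}
insert 65 → {29, 42, 62, 65}
insert 31 → {29, 31, 42, 62, 65}
dispatch next → 29; now {31, 42, 62, 65}
insert 55 → {31, 42, 55, 62, 65}
insert 26 → {26, 31, 42, 55, 62, 65}
insert 34 → {26, 31, 34, 42, 55, 62, 65}
dispatch next → 26; now {31, 34, 42, 55, 62, 65}
dispatch next → 31; now {34, 42, 55, 62, 65}
insert 54 → {34, 42, 54, 55, 62, 65}
dispatch next → 34; now {42, 54, 55, 62, 65}
insert 39 → {39, 42, 54, 55, 62, 65}
dispatch next → 39; now {42, 54, 55, 62, 65}
dispatch next → 42; now {54, 55, 62, 65}
insert 67 → {54, 55, 62, 65, 67}
dispatch next → 54; now {55, 62, 65, 67}
dispatch next → 55; now {62, 65, 67}
insert 64 → {62, 64, 65, 67}
insert 48 → {48, 62, 64, 65, 67}
insert 28 → {28, 48, 62, 64, 65, 67}
insert 45 → {28, 45, 48, 62, 64, 65, 67}
insert 43 → {28, 43, 45, 48, 62, 64, 65, 67}
insert 51 → {28, 43, 45, 48, 51, 62, 64, 65, 67}
dispatch next → 28; now {43, 45, 48, 51, 62, 64, 65, 67}
dispatch next → 43; now {45, 48, 51, 62, 64, 65, 67}
insert 36 → {36, 45, 48, 51, 62, 64, 65, 67}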